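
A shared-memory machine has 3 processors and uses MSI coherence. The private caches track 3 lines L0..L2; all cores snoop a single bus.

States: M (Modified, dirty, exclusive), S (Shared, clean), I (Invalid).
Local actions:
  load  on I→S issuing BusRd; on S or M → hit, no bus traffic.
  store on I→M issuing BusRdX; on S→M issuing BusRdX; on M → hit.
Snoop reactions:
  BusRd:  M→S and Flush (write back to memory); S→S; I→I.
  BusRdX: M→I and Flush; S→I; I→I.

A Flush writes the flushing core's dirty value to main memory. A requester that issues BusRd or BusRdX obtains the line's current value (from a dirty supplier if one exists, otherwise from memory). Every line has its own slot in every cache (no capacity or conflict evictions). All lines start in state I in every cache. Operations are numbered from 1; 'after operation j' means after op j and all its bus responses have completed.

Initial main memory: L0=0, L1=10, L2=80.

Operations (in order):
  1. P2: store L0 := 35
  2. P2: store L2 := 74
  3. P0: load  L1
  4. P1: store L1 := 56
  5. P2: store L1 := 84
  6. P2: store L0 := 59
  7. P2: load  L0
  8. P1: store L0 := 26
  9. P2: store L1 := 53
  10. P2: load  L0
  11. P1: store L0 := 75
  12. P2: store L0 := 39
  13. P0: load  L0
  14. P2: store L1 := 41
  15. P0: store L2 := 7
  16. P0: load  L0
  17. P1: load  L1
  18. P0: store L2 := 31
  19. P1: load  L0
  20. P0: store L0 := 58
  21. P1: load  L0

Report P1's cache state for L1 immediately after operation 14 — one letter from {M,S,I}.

state = I

  op1 P2: store L0 := 35 → I/I/M on L0; bus BusRdX; mem=0
  op2 P2: store L2 := 74 → I/I/M on L2; bus BusRdX; mem=80
  op3 P0: load  L1 → S/I/I on L1; bus BusRd; mem=10
  op4 P1: store L1 := 56 → I/M/I on L1; bus BusRdX; mem=10
  op5 P2: store L1 := 84 → I/I/M on L1; bus BusRdX Flush; mem=56
  op6 P2: store L0 := 59 → I/I/M on L0; bus (none); mem=0
  op7 P2: load  L0 → I/I/M on L0; bus (none); mem=0
  op8 P1: store L0 := 26 → I/M/I on L0; bus BusRdX Flush; mem=59
  op9 P2: store L1 := 53 → I/I/M on L1; bus (none); mem=56
  op10 P2: load  L0 → I/S/S on L0; bus BusRd Flush; mem=26
  op11 P1: store L0 := 75 → I/M/I on L0; bus BusRdX; mem=26
  op12 P2: store L0 := 39 → I/I/M on L0; bus BusRdX Flush; mem=75
  op13 P0: load  L0 → S/I/S on L0; bus BusRd Flush; mem=39
  op14 P2: store L1 := 41 → I/I/M on L1; bus (none); mem=56
  op15 P0: store L2 := 7 → M/I/I on L2; bus BusRdX Flush; mem=74
  op16 P0: load  L0 → S/I/S on L0; bus (none); mem=39
  op17 P1: load  L1 → I/S/S on L1; bus BusRd Flush; mem=41
  op18 P0: store L2 := 31 → M/I/I on L2; bus (none); mem=74
  op19 P1: load  L0 → S/S/S on L0; bus BusRd; mem=39
  op20 P0: store L0 := 58 → M/I/I on L0; bus BusRdX; mem=39
  op21 P1: load  L0 → S/S/I on L0; bus BusRd Flush; mem=58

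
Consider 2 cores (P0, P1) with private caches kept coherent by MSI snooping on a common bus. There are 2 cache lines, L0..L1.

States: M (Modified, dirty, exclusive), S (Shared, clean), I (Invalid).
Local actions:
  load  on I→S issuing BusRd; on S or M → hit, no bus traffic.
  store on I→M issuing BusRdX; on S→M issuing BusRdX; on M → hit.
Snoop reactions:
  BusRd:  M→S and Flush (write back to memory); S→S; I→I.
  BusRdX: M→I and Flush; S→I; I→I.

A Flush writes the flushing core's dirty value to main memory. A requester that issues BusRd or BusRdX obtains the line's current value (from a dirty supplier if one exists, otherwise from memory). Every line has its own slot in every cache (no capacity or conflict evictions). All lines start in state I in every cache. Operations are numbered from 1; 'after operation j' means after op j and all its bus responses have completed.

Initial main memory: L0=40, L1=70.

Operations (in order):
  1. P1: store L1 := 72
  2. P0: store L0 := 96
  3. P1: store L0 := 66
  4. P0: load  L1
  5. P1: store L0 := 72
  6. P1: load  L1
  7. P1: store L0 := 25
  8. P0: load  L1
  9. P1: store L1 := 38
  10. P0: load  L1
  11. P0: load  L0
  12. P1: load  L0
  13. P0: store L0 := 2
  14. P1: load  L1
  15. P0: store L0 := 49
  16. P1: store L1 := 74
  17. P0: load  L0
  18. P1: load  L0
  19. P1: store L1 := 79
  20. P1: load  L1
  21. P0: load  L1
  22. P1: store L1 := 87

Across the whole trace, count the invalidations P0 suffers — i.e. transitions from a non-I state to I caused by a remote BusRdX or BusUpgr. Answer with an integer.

invalidations = 4

  op1 P1: store L1 := 72 → I/M on L1; bus BusRdX; mem=70
  op2 P0: store L0 := 96 → M/I on L0; bus BusRdX; mem=40
  op3 P1: store L0 := 66 → I/M on L0; bus BusRdX Flush; mem=96
  op4 P0: load  L1 → S/S on L1; bus BusRd Flush; mem=72
  op5 P1: store L0 := 72 → I/M on L0; bus (none); mem=96
  op6 P1: load  L1 → S/S on L1; bus (none); mem=72
  op7 P1: store L0 := 25 → I/M on L0; bus (none); mem=96
  op8 P0: load  L1 → S/S on L1; bus (none); mem=72
  op9 P1: store L1 := 38 → I/M on L1; bus BusRdX; mem=72
  op10 P0: load  L1 → S/S on L1; bus BusRd Flush; mem=38
  op11 P0: load  L0 → S/S on L0; bus BusRd Flush; mem=25
  op12 P1: load  L0 → S/S on L0; bus (none); mem=25
  op13 P0: store L0 := 2 → M/I on L0; bus BusRdX; mem=25
  op14 P1: load  L1 → S/S on L1; bus (none); mem=38
  op15 P0: store L0 := 49 → M/I on L0; bus (none); mem=25
  op16 P1: store L1 := 74 → I/M on L1; bus BusRdX; mem=38
  op17 P0: load  L0 → M/I on L0; bus (none); mem=25
  op18 P1: load  L0 → S/S on L0; bus BusRd Flush; mem=49
  op19 P1: store L1 := 79 → I/M on L1; bus (none); mem=38
  op20 P1: load  L1 → I/M on L1; bus (none); mem=38
  op21 P0: load  L1 → S/S on L1; bus BusRd Flush; mem=79
  op22 P1: store L1 := 87 → I/M on L1; bus BusRdX; mem=79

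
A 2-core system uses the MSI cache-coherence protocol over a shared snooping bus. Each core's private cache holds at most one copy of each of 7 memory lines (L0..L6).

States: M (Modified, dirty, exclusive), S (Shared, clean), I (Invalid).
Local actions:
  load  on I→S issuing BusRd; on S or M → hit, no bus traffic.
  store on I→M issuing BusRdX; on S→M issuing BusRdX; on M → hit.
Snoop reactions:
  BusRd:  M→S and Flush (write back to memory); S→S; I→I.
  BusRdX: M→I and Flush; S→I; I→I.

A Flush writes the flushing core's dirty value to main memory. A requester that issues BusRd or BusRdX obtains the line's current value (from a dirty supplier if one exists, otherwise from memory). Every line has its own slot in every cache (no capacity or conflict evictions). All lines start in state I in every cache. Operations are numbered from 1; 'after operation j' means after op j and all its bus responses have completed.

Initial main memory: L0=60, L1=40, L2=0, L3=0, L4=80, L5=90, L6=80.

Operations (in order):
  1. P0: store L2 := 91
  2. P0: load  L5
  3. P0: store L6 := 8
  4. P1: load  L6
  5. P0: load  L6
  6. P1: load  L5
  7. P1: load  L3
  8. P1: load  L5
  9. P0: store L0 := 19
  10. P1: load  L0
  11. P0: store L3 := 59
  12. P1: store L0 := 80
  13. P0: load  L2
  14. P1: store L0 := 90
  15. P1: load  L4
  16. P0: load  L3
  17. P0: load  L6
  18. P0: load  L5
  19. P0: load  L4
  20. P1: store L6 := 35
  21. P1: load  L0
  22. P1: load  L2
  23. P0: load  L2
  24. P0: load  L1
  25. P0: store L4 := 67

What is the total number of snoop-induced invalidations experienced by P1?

invalidations = 2

step 1: P0: store L2 := 91  ⟶  MI  (L2)  txn=BusRdX  M[L2]=0
step 2: P0: load  L5  ⟶  SI  (L5)  txn=BusRd  M[L5]=90
step 3: P0: store L6 := 8  ⟶  MI  (L6)  txn=BusRdX  M[L6]=80
step 4: P1: load  L6  ⟶  SS  (L6)  txn=BusRd+Flush  M[L6]=8
step 5: P0: load  L6  ⟶  SS  (L6)  txn=∅  M[L6]=8
step 6: P1: load  L5  ⟶  SS  (L5)  txn=BusRd  M[L5]=90
step 7: P1: load  L3  ⟶  IS  (L3)  txn=BusRd  M[L3]=0
step 8: P1: load  L5  ⟶  SS  (L5)  txn=∅  M[L5]=90
step 9: P0: store L0 := 19  ⟶  MI  (L0)  txn=BusRdX  M[L0]=60
step 10: P1: load  L0  ⟶  SS  (L0)  txn=BusRd+Flush  M[L0]=19
step 11: P0: store L3 := 59  ⟶  MI  (L3)  txn=BusRdX  M[L3]=0
step 12: P1: store L0 := 80  ⟶  IM  (L0)  txn=BusRdX  M[L0]=19
step 13: P0: load  L2  ⟶  MI  (L2)  txn=∅  M[L2]=0
step 14: P1: store L0 := 90  ⟶  IM  (L0)  txn=∅  M[L0]=19
step 15: P1: load  L4  ⟶  IS  (L4)  txn=BusRd  M[L4]=80
step 16: P0: load  L3  ⟶  MI  (L3)  txn=∅  M[L3]=0
step 17: P0: load  L6  ⟶  SS  (L6)  txn=∅  M[L6]=8
step 18: P0: load  L5  ⟶  SS  (L5)  txn=∅  M[L5]=90
step 19: P0: load  L4  ⟶  SS  (L4)  txn=BusRd  M[L4]=80
step 20: P1: store L6 := 35  ⟶  IM  (L6)  txn=BusRdX  M[L6]=8
step 21: P1: load  L0  ⟶  IM  (L0)  txn=∅  M[L0]=19
step 22: P1: load  L2  ⟶  SS  (L2)  txn=BusRd+Flush  M[L2]=91
step 23: P0: load  L2  ⟶  SS  (L2)  txn=∅  M[L2]=91
step 24: P0: load  L1  ⟶  SI  (L1)  txn=BusRd  M[L1]=40
step 25: P0: store L4 := 67  ⟶  MI  (L4)  txn=BusRdX  M[L4]=80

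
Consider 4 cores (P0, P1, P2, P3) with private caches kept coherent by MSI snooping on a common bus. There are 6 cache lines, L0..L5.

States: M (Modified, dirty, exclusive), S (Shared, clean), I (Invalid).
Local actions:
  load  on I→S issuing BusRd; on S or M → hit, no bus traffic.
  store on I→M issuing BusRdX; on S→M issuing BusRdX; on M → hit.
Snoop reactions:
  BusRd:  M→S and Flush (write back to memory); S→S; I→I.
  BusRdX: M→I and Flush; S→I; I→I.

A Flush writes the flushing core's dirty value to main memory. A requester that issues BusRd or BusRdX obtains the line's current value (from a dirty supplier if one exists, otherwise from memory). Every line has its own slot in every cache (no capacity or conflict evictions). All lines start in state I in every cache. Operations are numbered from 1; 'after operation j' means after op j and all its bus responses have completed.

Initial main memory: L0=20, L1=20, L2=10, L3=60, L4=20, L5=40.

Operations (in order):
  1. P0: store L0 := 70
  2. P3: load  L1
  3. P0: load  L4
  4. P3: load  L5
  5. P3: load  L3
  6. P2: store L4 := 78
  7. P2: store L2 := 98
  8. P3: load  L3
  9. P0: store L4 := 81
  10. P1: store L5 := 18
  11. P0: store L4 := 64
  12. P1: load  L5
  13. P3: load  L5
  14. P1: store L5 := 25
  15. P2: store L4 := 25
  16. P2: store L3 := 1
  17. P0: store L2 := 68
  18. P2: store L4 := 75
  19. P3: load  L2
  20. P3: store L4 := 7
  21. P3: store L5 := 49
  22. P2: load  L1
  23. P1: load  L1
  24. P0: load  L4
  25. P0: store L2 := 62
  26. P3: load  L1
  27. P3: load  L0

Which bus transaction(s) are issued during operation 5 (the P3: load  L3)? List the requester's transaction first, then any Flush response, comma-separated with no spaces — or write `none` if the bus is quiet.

[1] P0: store L0 := 70 | P0:M(70), P1:I, P2:I, P3:I | bus: BusRdX
[2] P3: load  L1 | P0:I, P1:I, P2:I, P3:S(20) | bus: BusRd
[3] P0: load  L4 | P0:S(20), P1:I, P2:I, P3:I | bus: BusRd
[4] P3: load  L5 | P0:I, P1:I, P2:I, P3:S(40) | bus: BusRd
[5] P3: load  L3 | P0:I, P1:I, P2:I, P3:S(60) | bus: BusRd
[6] P2: store L4 := 78 | P0:I, P1:I, P2:M(78), P3:I | bus: BusRdX
[7] P2: store L2 := 98 | P0:I, P1:I, P2:M(98), P3:I | bus: BusRdX
[8] P3: load  L3 | P0:I, P1:I, P2:I, P3:S(60) | bus: none
[9] P0: store L4 := 81 | P0:M(81), P1:I, P2:I, P3:I | bus: BusRdX,Flush
[10] P1: store L5 := 18 | P0:I, P1:M(18), P2:I, P3:I | bus: BusRdX
[11] P0: store L4 := 64 | P0:M(64), P1:I, P2:I, P3:I | bus: none
[12] P1: load  L5 | P0:I, P1:M(18), P2:I, P3:I | bus: none
[13] P3: load  L5 | P0:I, P1:S(18), P2:I, P3:S(18) | bus: BusRd,Flush
[14] P1: store L5 := 25 | P0:I, P1:M(25), P2:I, P3:I | bus: BusRdX
[15] P2: store L4 := 25 | P0:I, P1:I, P2:M(25), P3:I | bus: BusRdX,Flush
[16] P2: store L3 := 1 | P0:I, P1:I, P2:M(1), P3:I | bus: BusRdX
[17] P0: store L2 := 68 | P0:M(68), P1:I, P2:I, P3:I | bus: BusRdX,Flush
[18] P2: store L4 := 75 | P0:I, P1:I, P2:M(75), P3:I | bus: none
[19] P3: load  L2 | P0:S(68), P1:I, P2:I, P3:S(68) | bus: BusRd,Flush
[20] P3: store L4 := 7 | P0:I, P1:I, P2:I, P3:M(7) | bus: BusRdX,Flush
[21] P3: store L5 := 49 | P0:I, P1:I, P2:I, P3:M(49) | bus: BusRdX,Flush
[22] P2: load  L1 | P0:I, P1:I, P2:S(20), P3:S(20) | bus: BusRd
[23] P1: load  L1 | P0:I, P1:S(20), P2:S(20), P3:S(20) | bus: BusRd
[24] P0: load  L4 | P0:S(7), P1:I, P2:I, P3:S(7) | bus: BusRd,Flush
[25] P0: store L2 := 62 | P0:M(62), P1:I, P2:I, P3:I | bus: BusRdX
[26] P3: load  L1 | P0:I, P1:S(20), P2:S(20), P3:S(20) | bus: none
[27] P3: load  L0 | P0:S(70), P1:I, P2:I, P3:S(70) | bus: BusRd,Flush

bus = BusRd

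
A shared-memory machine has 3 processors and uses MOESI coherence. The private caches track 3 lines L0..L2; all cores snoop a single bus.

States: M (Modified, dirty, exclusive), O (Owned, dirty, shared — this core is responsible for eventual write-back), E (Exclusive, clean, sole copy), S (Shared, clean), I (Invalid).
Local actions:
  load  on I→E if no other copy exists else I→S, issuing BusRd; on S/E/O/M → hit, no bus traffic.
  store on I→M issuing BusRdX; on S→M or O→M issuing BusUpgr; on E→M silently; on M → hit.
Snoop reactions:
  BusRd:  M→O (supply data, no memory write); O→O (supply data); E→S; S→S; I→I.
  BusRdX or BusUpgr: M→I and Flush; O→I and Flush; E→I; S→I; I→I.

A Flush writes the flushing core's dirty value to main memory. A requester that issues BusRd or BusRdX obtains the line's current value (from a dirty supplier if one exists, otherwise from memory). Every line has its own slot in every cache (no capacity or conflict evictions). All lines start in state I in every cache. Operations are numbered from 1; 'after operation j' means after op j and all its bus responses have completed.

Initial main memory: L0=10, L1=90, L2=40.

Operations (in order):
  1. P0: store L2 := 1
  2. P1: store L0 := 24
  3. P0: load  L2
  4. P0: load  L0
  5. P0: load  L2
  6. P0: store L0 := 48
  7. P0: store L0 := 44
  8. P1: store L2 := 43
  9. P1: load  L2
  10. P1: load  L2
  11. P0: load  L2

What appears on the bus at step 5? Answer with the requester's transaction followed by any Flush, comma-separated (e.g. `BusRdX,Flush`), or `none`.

bus = none

step 1: P0: store L2 := 1  ⟶  MII  (L2)  txn=BusRdX  M[L2]=40
step 2: P1: store L0 := 24  ⟶  IMI  (L0)  txn=BusRdX  M[L0]=10
step 3: P0: load  L2  ⟶  MII  (L2)  txn=∅  M[L2]=40
step 4: P0: load  L0  ⟶  SOI  (L0)  txn=BusRd  M[L0]=10
step 5: P0: load  L2  ⟶  MII  (L2)  txn=∅  M[L2]=40
step 6: P0: store L0 := 48  ⟶  MII  (L0)  txn=BusUpgr+Flush  M[L0]=24
step 7: P0: store L0 := 44  ⟶  MII  (L0)  txn=∅  M[L0]=24
step 8: P1: store L2 := 43  ⟶  IMI  (L2)  txn=BusRdX+Flush  M[L2]=1
step 9: P1: load  L2  ⟶  IMI  (L2)  txn=∅  M[L2]=1
step 10: P1: load  L2  ⟶  IMI  (L2)  txn=∅  M[L2]=1
step 11: P0: load  L2  ⟶  SOI  (L2)  txn=BusRd  M[L2]=1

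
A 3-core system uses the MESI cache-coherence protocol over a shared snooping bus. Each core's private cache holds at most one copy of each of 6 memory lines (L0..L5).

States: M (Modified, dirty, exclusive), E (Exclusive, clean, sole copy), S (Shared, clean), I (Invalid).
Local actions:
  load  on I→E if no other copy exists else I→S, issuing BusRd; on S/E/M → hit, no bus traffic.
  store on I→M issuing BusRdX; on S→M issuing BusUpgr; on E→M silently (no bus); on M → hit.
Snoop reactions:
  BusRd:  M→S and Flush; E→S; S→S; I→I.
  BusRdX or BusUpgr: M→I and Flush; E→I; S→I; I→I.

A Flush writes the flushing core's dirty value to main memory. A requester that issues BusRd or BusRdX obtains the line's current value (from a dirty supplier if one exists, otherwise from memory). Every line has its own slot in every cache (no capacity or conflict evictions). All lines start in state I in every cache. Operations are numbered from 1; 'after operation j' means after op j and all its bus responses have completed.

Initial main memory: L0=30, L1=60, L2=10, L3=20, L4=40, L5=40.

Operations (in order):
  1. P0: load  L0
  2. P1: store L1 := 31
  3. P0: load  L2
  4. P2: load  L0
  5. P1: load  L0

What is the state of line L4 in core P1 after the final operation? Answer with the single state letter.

[1] P0: load  L0 | P0:E(30), P1:I, P2:I | bus: BusRd
[2] P1: store L1 := 31 | P0:I, P1:M(31), P2:I | bus: BusRdX
[3] P0: load  L2 | P0:E(10), P1:I, P2:I | bus: BusRd
[4] P2: load  L0 | P0:S(30), P1:I, P2:S(30) | bus: BusRd
[5] P1: load  L0 | P0:S(30), P1:S(30), P2:S(30) | bus: BusRd

state = I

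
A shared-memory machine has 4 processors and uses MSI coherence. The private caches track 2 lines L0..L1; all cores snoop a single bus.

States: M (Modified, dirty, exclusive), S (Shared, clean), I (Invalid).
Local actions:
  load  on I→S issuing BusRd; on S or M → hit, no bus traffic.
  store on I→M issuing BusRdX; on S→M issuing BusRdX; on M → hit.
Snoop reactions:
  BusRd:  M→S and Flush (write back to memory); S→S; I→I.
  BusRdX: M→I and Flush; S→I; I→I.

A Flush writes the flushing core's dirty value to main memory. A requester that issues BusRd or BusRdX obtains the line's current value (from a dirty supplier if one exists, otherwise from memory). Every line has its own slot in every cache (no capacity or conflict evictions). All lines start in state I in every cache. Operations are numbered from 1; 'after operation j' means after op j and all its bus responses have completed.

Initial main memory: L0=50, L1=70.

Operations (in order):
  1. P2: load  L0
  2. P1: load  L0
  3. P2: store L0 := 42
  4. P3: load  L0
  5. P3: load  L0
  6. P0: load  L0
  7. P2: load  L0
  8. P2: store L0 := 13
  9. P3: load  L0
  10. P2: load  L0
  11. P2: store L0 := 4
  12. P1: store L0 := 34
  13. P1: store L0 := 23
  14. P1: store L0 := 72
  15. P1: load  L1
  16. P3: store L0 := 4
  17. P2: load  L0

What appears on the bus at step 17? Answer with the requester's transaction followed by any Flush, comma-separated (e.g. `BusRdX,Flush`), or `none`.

bus = BusRd,Flush

1. P2: load  L0  bus=[BusRd]  L0: P0=I P1=I P2=S P3=I  mem[L0]=50
2. P1: load  L0  bus=[BusRd]  L0: P0=I P1=S P2=S P3=I  mem[L0]=50
3. P2: store L0 := 42  bus=[BusRdX]  L0: P0=I P1=I P2=M P3=I  mem[L0]=50
4. P3: load  L0  bus=[BusRd,Flush]  L0: P0=I P1=I P2=S P3=S  mem[L0]=42
5. P3: load  L0  bus=[-]  L0: P0=I P1=I P2=S P3=S  mem[L0]=42
6. P0: load  L0  bus=[BusRd]  L0: P0=S P1=I P2=S P3=S  mem[L0]=42
7. P2: load  L0  bus=[-]  L0: P0=S P1=I P2=S P3=S  mem[L0]=42
8. P2: store L0 := 13  bus=[BusRdX]  L0: P0=I P1=I P2=M P3=I  mem[L0]=42
9. P3: load  L0  bus=[BusRd,Flush]  L0: P0=I P1=I P2=S P3=S  mem[L0]=13
10. P2: load  L0  bus=[-]  L0: P0=I P1=I P2=S P3=S  mem[L0]=13
11. P2: store L0 := 4  bus=[BusRdX]  L0: P0=I P1=I P2=M P3=I  mem[L0]=13
12. P1: store L0 := 34  bus=[BusRdX,Flush]  L0: P0=I P1=M P2=I P3=I  mem[L0]=4
13. P1: store L0 := 23  bus=[-]  L0: P0=I P1=M P2=I P3=I  mem[L0]=4
14. P1: store L0 := 72  bus=[-]  L0: P0=I P1=M P2=I P3=I  mem[L0]=4
15. P1: load  L1  bus=[BusRd]  L1: P0=I P1=S P2=I P3=I  mem[L1]=70
16. P3: store L0 := 4  bus=[BusRdX,Flush]  L0: P0=I P1=I P2=I P3=M  mem[L0]=72
17. P2: load  L0  bus=[BusRd,Flush]  L0: P0=I P1=I P2=S P3=S  mem[L0]=4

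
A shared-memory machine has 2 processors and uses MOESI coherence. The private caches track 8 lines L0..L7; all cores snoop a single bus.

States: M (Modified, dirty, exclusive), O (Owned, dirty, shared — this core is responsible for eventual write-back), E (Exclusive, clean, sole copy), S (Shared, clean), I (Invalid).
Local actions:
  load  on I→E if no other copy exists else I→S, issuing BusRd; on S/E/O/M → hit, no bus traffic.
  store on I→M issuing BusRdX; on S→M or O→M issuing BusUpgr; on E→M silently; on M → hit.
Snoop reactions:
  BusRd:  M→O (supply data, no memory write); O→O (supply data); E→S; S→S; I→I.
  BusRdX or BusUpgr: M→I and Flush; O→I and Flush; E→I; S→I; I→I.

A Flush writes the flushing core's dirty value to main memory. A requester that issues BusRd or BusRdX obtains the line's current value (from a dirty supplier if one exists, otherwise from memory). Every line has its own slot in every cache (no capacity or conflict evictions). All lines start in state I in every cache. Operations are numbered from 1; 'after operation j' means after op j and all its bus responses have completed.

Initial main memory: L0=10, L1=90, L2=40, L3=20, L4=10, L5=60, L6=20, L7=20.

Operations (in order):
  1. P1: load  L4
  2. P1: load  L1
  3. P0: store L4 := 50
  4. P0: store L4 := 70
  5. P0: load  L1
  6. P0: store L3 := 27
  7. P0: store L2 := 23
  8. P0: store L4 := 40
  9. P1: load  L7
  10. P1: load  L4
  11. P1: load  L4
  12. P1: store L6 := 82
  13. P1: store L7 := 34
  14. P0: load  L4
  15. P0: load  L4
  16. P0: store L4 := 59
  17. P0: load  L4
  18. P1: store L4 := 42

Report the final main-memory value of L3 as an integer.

  op1 P1: load  L4 → I/E on L4; bus BusRd; mem=10
  op2 P1: load  L1 → I/E on L1; bus BusRd; mem=90
  op3 P0: store L4 := 50 → M/I on L4; bus BusRdX; mem=10
  op4 P0: store L4 := 70 → M/I on L4; bus (none); mem=10
  op5 P0: load  L1 → S/S on L1; bus BusRd; mem=90
  op6 P0: store L3 := 27 → M/I on L3; bus BusRdX; mem=20
  op7 P0: store L2 := 23 → M/I on L2; bus BusRdX; mem=40
  op8 P0: store L4 := 40 → M/I on L4; bus (none); mem=10
  op9 P1: load  L7 → I/E on L7; bus BusRd; mem=20
  op10 P1: load  L4 → O/S on L4; bus BusRd; mem=10
  op11 P1: load  L4 → O/S on L4; bus (none); mem=10
  op12 P1: store L6 := 82 → I/M on L6; bus BusRdX; mem=20
  op13 P1: store L7 := 34 → I/M on L7; bus (none); mem=20
  op14 P0: load  L4 → O/S on L4; bus (none); mem=10
  op15 P0: load  L4 → O/S on L4; bus (none); mem=10
  op16 P0: store L4 := 59 → M/I on L4; bus BusUpgr; mem=10
  op17 P0: load  L4 → M/I on L4; bus (none); mem=10
  op18 P1: store L4 := 42 → I/M on L4; bus BusRdX Flush; mem=59

memory[L3] = 20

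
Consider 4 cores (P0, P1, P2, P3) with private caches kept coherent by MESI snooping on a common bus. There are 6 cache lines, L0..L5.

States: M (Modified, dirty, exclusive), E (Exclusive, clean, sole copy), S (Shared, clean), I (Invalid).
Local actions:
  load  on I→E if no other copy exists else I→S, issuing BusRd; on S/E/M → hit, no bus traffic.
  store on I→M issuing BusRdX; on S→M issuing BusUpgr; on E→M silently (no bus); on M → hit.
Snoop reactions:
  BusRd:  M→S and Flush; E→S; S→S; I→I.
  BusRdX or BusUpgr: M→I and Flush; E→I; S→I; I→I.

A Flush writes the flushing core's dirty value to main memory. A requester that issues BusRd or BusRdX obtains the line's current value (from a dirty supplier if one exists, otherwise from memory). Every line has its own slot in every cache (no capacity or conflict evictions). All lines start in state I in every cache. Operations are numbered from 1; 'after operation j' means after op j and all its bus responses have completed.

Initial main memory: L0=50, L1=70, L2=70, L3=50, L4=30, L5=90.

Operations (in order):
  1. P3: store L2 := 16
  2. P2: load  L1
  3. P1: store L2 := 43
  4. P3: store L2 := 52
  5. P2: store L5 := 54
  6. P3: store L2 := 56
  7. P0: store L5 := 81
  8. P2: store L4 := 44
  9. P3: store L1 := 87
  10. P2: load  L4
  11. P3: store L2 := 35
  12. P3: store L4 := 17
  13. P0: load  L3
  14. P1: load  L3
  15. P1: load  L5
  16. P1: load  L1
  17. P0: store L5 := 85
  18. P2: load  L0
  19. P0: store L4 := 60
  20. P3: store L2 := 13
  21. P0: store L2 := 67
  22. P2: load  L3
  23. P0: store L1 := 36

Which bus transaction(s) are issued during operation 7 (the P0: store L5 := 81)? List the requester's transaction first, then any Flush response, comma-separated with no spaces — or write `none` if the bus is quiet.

bus = BusRdX,Flush

[1] P3: store L2 := 16 | P0:I, P1:I, P2:I, P3:M(16) | bus: BusRdX
[2] P2: load  L1 | P0:I, P1:I, P2:E(70), P3:I | bus: BusRd
[3] P1: store L2 := 43 | P0:I, P1:M(43), P2:I, P3:I | bus: BusRdX,Flush
[4] P3: store L2 := 52 | P0:I, P1:I, P2:I, P3:M(52) | bus: BusRdX,Flush
[5] P2: store L5 := 54 | P0:I, P1:I, P2:M(54), P3:I | bus: BusRdX
[6] P3: store L2 := 56 | P0:I, P1:I, P2:I, P3:M(56) | bus: none
[7] P0: store L5 := 81 | P0:M(81), P1:I, P2:I, P3:I | bus: BusRdX,Flush
[8] P2: store L4 := 44 | P0:I, P1:I, P2:M(44), P3:I | bus: BusRdX
[9] P3: store L1 := 87 | P0:I, P1:I, P2:I, P3:M(87) | bus: BusRdX
[10] P2: load  L4 | P0:I, P1:I, P2:M(44), P3:I | bus: none
[11] P3: store L2 := 35 | P0:I, P1:I, P2:I, P3:M(35) | bus: none
[12] P3: store L4 := 17 | P0:I, P1:I, P2:I, P3:M(17) | bus: BusRdX,Flush
[13] P0: load  L3 | P0:E(50), P1:I, P2:I, P3:I | bus: BusRd
[14] P1: load  L3 | P0:S(50), P1:S(50), P2:I, P3:I | bus: BusRd
[15] P1: load  L5 | P0:S(81), P1:S(81), P2:I, P3:I | bus: BusRd,Flush
[16] P1: load  L1 | P0:I, P1:S(87), P2:I, P3:S(87) | bus: BusRd,Flush
[17] P0: store L5 := 85 | P0:M(85), P1:I, P2:I, P3:I | bus: BusUpgr
[18] P2: load  L0 | P0:I, P1:I, P2:E(50), P3:I | bus: BusRd
[19] P0: store L4 := 60 | P0:M(60), P1:I, P2:I, P3:I | bus: BusRdX,Flush
[20] P3: store L2 := 13 | P0:I, P1:I, P2:I, P3:M(13) | bus: none
[21] P0: store L2 := 67 | P0:M(67), P1:I, P2:I, P3:I | bus: BusRdX,Flush
[22] P2: load  L3 | P0:S(50), P1:S(50), P2:S(50), P3:I | bus: BusRd
[23] P0: store L1 := 36 | P0:M(36), P1:I, P2:I, P3:I | bus: BusRdX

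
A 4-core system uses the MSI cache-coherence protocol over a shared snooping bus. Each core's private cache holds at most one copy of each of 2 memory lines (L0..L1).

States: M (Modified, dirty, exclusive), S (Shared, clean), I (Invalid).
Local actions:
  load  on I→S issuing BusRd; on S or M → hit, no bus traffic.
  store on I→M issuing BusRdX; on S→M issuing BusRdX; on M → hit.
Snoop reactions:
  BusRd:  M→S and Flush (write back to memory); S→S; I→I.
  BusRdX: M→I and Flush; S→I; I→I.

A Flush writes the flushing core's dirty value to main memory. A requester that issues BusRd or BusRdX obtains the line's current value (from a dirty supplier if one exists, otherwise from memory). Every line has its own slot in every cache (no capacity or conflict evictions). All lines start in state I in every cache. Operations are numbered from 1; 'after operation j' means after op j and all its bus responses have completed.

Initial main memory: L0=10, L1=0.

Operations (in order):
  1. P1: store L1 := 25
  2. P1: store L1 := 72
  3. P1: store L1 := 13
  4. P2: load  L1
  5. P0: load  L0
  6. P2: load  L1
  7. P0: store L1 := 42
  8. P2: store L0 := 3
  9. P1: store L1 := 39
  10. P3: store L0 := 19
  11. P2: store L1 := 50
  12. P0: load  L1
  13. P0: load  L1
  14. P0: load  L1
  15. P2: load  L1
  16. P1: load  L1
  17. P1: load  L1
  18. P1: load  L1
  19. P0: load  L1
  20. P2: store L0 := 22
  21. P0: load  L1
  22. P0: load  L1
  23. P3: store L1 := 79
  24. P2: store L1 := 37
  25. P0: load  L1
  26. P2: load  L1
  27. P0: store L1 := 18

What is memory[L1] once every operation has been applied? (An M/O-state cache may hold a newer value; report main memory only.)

memory[L1] = 37

step 1: P1: store L1 := 25  ⟶  IMII  (L1)  txn=BusRdX  M[L1]=0
step 2: P1: store L1 := 72  ⟶  IMII  (L1)  txn=∅  M[L1]=0
step 3: P1: store L1 := 13  ⟶  IMII  (L1)  txn=∅  M[L1]=0
step 4: P2: load  L1  ⟶  ISSI  (L1)  txn=BusRd+Flush  M[L1]=13
step 5: P0: load  L0  ⟶  SIII  (L0)  txn=BusRd  M[L0]=10
step 6: P2: load  L1  ⟶  ISSI  (L1)  txn=∅  M[L1]=13
step 7: P0: store L1 := 42  ⟶  MIII  (L1)  txn=BusRdX  M[L1]=13
step 8: P2: store L0 := 3  ⟶  IIMI  (L0)  txn=BusRdX  M[L0]=10
step 9: P1: store L1 := 39  ⟶  IMII  (L1)  txn=BusRdX+Flush  M[L1]=42
step 10: P3: store L0 := 19  ⟶  IIIM  (L0)  txn=BusRdX+Flush  M[L0]=3
step 11: P2: store L1 := 50  ⟶  IIMI  (L1)  txn=BusRdX+Flush  M[L1]=39
step 12: P0: load  L1  ⟶  SISI  (L1)  txn=BusRd+Flush  M[L1]=50
step 13: P0: load  L1  ⟶  SISI  (L1)  txn=∅  M[L1]=50
step 14: P0: load  L1  ⟶  SISI  (L1)  txn=∅  M[L1]=50
step 15: P2: load  L1  ⟶  SISI  (L1)  txn=∅  M[L1]=50
step 16: P1: load  L1  ⟶  SSSI  (L1)  txn=BusRd  M[L1]=50
step 17: P1: load  L1  ⟶  SSSI  (L1)  txn=∅  M[L1]=50
step 18: P1: load  L1  ⟶  SSSI  (L1)  txn=∅  M[L1]=50
step 19: P0: load  L1  ⟶  SSSI  (L1)  txn=∅  M[L1]=50
step 20: P2: store L0 := 22  ⟶  IIMI  (L0)  txn=BusRdX+Flush  M[L0]=19
step 21: P0: load  L1  ⟶  SSSI  (L1)  txn=∅  M[L1]=50
step 22: P0: load  L1  ⟶  SSSI  (L1)  txn=∅  M[L1]=50
step 23: P3: store L1 := 79  ⟶  IIIM  (L1)  txn=BusRdX  M[L1]=50
step 24: P2: store L1 := 37  ⟶  IIMI  (L1)  txn=BusRdX+Flush  M[L1]=79
step 25: P0: load  L1  ⟶  SISI  (L1)  txn=BusRd+Flush  M[L1]=37
step 26: P2: load  L1  ⟶  SISI  (L1)  txn=∅  M[L1]=37
step 27: P0: store L1 := 18  ⟶  MIII  (L1)  txn=BusRdX  M[L1]=37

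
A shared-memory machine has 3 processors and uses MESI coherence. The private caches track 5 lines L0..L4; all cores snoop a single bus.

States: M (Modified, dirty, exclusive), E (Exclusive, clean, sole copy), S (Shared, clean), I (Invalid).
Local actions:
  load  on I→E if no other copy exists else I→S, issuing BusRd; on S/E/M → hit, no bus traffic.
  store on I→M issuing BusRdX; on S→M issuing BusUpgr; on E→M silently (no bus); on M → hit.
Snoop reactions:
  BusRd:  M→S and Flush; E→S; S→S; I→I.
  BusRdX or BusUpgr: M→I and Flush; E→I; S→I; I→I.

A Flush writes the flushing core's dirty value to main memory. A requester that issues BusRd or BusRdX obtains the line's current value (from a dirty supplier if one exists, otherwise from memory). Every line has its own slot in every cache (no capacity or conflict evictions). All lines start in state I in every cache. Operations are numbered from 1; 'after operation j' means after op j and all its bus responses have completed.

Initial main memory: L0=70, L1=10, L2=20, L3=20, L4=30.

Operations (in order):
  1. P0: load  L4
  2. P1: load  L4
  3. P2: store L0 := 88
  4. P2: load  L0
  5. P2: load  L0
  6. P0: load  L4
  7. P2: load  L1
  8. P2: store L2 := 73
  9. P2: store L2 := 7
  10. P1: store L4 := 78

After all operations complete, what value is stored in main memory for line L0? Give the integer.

memory[L0] = 70

step 1: P0: load  L4  ⟶  EII  (L4)  txn=BusRd  M[L4]=30
step 2: P1: load  L4  ⟶  SSI  (L4)  txn=BusRd  M[L4]=30
step 3: P2: store L0 := 88  ⟶  IIM  (L0)  txn=BusRdX  M[L0]=70
step 4: P2: load  L0  ⟶  IIM  (L0)  txn=∅  M[L0]=70
step 5: P2: load  L0  ⟶  IIM  (L0)  txn=∅  M[L0]=70
step 6: P0: load  L4  ⟶  SSI  (L4)  txn=∅  M[L4]=30
step 7: P2: load  L1  ⟶  IIE  (L1)  txn=BusRd  M[L1]=10
step 8: P2: store L2 := 73  ⟶  IIM  (L2)  txn=BusRdX  M[L2]=20
step 9: P2: store L2 := 7  ⟶  IIM  (L2)  txn=∅  M[L2]=20
step 10: P1: store L4 := 78  ⟶  IMI  (L4)  txn=BusUpgr  M[L4]=30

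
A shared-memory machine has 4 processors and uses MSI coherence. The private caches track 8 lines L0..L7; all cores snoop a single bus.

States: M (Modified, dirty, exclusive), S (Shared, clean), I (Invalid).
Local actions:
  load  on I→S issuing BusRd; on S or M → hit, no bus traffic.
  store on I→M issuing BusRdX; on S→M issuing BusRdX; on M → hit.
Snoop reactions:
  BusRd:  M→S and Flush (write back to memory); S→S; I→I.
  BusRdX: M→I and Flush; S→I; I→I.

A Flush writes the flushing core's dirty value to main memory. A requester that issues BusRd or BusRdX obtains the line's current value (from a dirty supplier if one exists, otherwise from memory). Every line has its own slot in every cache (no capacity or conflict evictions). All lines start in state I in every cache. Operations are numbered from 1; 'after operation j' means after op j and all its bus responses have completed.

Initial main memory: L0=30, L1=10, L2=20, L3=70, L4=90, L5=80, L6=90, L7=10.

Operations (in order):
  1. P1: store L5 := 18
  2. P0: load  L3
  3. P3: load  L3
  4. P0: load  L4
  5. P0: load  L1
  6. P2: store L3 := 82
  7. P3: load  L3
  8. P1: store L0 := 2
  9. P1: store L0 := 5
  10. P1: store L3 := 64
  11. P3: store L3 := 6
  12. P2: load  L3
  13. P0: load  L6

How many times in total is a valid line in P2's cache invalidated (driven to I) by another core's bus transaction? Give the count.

invalidations = 1

  op1 P1: store L5 := 18 → I/M/I/I on L5; bus BusRdX; mem=80
  op2 P0: load  L3 → S/I/I/I on L3; bus BusRd; mem=70
  op3 P3: load  L3 → S/I/I/S on L3; bus BusRd; mem=70
  op4 P0: load  L4 → S/I/I/I on L4; bus BusRd; mem=90
  op5 P0: load  L1 → S/I/I/I on L1; bus BusRd; mem=10
  op6 P2: store L3 := 82 → I/I/M/I on L3; bus BusRdX; mem=70
  op7 P3: load  L3 → I/I/S/S on L3; bus BusRd Flush; mem=82
  op8 P1: store L0 := 2 → I/M/I/I on L0; bus BusRdX; mem=30
  op9 P1: store L0 := 5 → I/M/I/I on L0; bus (none); mem=30
  op10 P1: store L3 := 64 → I/M/I/I on L3; bus BusRdX; mem=82
  op11 P3: store L3 := 6 → I/I/I/M on L3; bus BusRdX Flush; mem=64
  op12 P2: load  L3 → I/I/S/S on L3; bus BusRd Flush; mem=6
  op13 P0: load  L6 → S/I/I/I on L6; bus BusRd; mem=90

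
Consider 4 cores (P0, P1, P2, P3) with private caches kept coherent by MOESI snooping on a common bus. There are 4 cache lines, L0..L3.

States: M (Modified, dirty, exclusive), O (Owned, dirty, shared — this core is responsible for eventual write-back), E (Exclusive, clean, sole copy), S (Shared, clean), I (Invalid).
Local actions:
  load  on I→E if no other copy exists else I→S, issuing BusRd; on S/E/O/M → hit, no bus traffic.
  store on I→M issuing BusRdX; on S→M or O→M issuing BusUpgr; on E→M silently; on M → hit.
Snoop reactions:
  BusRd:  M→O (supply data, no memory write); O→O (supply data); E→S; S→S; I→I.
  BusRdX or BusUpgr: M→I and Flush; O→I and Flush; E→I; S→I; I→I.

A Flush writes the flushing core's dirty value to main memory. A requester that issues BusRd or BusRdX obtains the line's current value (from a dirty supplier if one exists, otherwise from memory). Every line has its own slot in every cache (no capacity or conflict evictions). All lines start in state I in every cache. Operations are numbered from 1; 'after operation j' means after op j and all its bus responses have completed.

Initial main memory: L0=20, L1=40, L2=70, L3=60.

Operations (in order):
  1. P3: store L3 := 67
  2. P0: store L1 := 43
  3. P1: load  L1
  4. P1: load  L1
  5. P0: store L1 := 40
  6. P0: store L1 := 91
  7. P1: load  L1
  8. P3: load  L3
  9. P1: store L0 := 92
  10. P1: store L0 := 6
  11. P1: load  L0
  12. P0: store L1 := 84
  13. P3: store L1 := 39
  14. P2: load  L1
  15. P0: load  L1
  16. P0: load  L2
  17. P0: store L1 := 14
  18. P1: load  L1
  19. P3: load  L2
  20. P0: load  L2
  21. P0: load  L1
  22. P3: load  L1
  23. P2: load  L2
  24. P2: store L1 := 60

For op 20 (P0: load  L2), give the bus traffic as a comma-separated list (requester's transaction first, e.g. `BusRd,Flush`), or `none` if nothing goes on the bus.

1. P3: store L3 := 67  bus=[BusRdX]  L3: P0=I P1=I P2=I P3=M  mem[L3]=60
2. P0: store L1 := 43  bus=[BusRdX]  L1: P0=M P1=I P2=I P3=I  mem[L1]=40
3. P1: load  L1  bus=[BusRd]  L1: P0=O P1=S P2=I P3=I  mem[L1]=40
4. P1: load  L1  bus=[-]  L1: P0=O P1=S P2=I P3=I  mem[L1]=40
5. P0: store L1 := 40  bus=[BusUpgr]  L1: P0=M P1=I P2=I P3=I  mem[L1]=40
6. P0: store L1 := 91  bus=[-]  L1: P0=M P1=I P2=I P3=I  mem[L1]=40
7. P1: load  L1  bus=[BusRd]  L1: P0=O P1=S P2=I P3=I  mem[L1]=40
8. P3: load  L3  bus=[-]  L3: P0=I P1=I P2=I P3=M  mem[L3]=60
9. P1: store L0 := 92  bus=[BusRdX]  L0: P0=I P1=M P2=I P3=I  mem[L0]=20
10. P1: store L0 := 6  bus=[-]  L0: P0=I P1=M P2=I P3=I  mem[L0]=20
11. P1: load  L0  bus=[-]  L0: P0=I P1=M P2=I P3=I  mem[L0]=20
12. P0: store L1 := 84  bus=[BusUpgr]  L1: P0=M P1=I P2=I P3=I  mem[L1]=40
13. P3: store L1 := 39  bus=[BusRdX,Flush]  L1: P0=I P1=I P2=I P3=M  mem[L1]=84
14. P2: load  L1  bus=[BusRd]  L1: P0=I P1=I P2=S P3=O  mem[L1]=84
15. P0: load  L1  bus=[BusRd]  L1: P0=S P1=I P2=S P3=O  mem[L1]=84
16. P0: load  L2  bus=[BusRd]  L2: P0=E P1=I P2=I P3=I  mem[L2]=70
17. P0: store L1 := 14  bus=[BusUpgr,Flush]  L1: P0=M P1=I P2=I P3=I  mem[L1]=39
18. P1: load  L1  bus=[BusRd]  L1: P0=O P1=S P2=I P3=I  mem[L1]=39
19. P3: load  L2  bus=[BusRd]  L2: P0=S P1=I P2=I P3=S  mem[L2]=70
20. P0: load  L2  bus=[-]  L2: P0=S P1=I P2=I P3=S  mem[L2]=70
21. P0: load  L1  bus=[-]  L1: P0=O P1=S P2=I P3=I  mem[L1]=39
22. P3: load  L1  bus=[BusRd]  L1: P0=O P1=S P2=I P3=S  mem[L1]=39
23. P2: load  L2  bus=[BusRd]  L2: P0=S P1=I P2=S P3=S  mem[L2]=70
24. P2: store L1 := 60  bus=[BusRdX,Flush]  L1: P0=I P1=I P2=M P3=I  mem[L1]=14

bus = none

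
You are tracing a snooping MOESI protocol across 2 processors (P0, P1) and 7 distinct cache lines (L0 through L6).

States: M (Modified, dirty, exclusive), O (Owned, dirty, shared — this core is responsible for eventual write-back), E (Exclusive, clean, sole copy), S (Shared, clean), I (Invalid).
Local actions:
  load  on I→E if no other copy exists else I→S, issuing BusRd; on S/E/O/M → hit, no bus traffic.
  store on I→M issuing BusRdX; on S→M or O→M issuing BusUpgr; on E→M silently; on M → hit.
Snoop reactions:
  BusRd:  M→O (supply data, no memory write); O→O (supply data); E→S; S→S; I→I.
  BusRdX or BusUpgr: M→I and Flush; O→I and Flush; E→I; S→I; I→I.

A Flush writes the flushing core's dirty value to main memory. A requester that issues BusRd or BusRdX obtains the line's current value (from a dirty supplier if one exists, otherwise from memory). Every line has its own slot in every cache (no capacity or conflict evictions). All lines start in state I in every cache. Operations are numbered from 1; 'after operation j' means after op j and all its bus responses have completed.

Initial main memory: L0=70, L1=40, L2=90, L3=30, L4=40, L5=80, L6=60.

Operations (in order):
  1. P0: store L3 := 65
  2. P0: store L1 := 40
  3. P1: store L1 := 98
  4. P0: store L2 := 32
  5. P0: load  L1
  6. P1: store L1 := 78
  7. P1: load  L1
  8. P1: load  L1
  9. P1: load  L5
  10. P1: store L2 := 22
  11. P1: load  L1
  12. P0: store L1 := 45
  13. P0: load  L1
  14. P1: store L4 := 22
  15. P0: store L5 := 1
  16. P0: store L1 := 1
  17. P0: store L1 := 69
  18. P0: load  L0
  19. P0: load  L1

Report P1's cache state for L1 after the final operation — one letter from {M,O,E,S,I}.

step 1: P0: store L3 := 65  ⟶  MI  (L3)  txn=BusRdX  M[L3]=30
step 2: P0: store L1 := 40  ⟶  MI  (L1)  txn=BusRdX  M[L1]=40
step 3: P1: store L1 := 98  ⟶  IM  (L1)  txn=BusRdX+Flush  M[L1]=40
step 4: P0: store L2 := 32  ⟶  MI  (L2)  txn=BusRdX  M[L2]=90
step 5: P0: load  L1  ⟶  SO  (L1)  txn=BusRd  M[L1]=40
step 6: P1: store L1 := 78  ⟶  IM  (L1)  txn=BusUpgr  M[L1]=40
step 7: P1: load  L1  ⟶  IM  (L1)  txn=∅  M[L1]=40
step 8: P1: load  L1  ⟶  IM  (L1)  txn=∅  M[L1]=40
step 9: P1: load  L5  ⟶  IE  (L5)  txn=BusRd  M[L5]=80
step 10: P1: store L2 := 22  ⟶  IM  (L2)  txn=BusRdX+Flush  M[L2]=32
step 11: P1: load  L1  ⟶  IM  (L1)  txn=∅  M[L1]=40
step 12: P0: store L1 := 45  ⟶  MI  (L1)  txn=BusRdX+Flush  M[L1]=78
step 13: P0: load  L1  ⟶  MI  (L1)  txn=∅  M[L1]=78
step 14: P1: store L4 := 22  ⟶  IM  (L4)  txn=BusRdX  M[L4]=40
step 15: P0: store L5 := 1  ⟶  MI  (L5)  txn=BusRdX  M[L5]=80
step 16: P0: store L1 := 1  ⟶  MI  (L1)  txn=∅  M[L1]=78
step 17: P0: store L1 := 69  ⟶  MI  (L1)  txn=∅  M[L1]=78
step 18: P0: load  L0  ⟶  EI  (L0)  txn=BusRd  M[L0]=70
step 19: P0: load  L1  ⟶  MI  (L1)  txn=∅  M[L1]=78

state = I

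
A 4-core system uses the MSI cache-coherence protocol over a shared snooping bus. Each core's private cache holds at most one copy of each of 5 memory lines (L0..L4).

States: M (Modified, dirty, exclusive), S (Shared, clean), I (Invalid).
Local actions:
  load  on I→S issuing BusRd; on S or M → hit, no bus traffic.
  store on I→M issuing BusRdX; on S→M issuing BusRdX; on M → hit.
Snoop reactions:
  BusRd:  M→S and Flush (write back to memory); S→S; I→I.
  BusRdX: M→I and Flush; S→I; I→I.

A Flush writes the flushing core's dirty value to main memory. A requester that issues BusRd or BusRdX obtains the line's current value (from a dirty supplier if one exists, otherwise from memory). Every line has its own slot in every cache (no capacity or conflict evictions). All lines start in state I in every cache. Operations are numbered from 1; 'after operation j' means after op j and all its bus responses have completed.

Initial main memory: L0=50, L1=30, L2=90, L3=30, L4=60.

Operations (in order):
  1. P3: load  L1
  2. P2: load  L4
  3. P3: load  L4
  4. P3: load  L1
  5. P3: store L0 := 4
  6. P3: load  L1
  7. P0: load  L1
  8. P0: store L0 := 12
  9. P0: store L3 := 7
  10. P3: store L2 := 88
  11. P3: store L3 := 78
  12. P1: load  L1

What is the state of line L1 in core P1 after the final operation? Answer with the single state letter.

state = S

step 1: P3: load  L1  ⟶  IIIS  (L1)  txn=BusRd  M[L1]=30
step 2: P2: load  L4  ⟶  IISI  (L4)  txn=BusRd  M[L4]=60
step 3: P3: load  L4  ⟶  IISS  (L4)  txn=BusRd  M[L4]=60
step 4: P3: load  L1  ⟶  IIIS  (L1)  txn=∅  M[L1]=30
step 5: P3: store L0 := 4  ⟶  IIIM  (L0)  txn=BusRdX  M[L0]=50
step 6: P3: load  L1  ⟶  IIIS  (L1)  txn=∅  M[L1]=30
step 7: P0: load  L1  ⟶  SIIS  (L1)  txn=BusRd  M[L1]=30
step 8: P0: store L0 := 12  ⟶  MIII  (L0)  txn=BusRdX+Flush  M[L0]=4
step 9: P0: store L3 := 7  ⟶  MIII  (L3)  txn=BusRdX  M[L3]=30
step 10: P3: store L2 := 88  ⟶  IIIM  (L2)  txn=BusRdX  M[L2]=90
step 11: P3: store L3 := 78  ⟶  IIIM  (L3)  txn=BusRdX+Flush  M[L3]=7
step 12: P1: load  L1  ⟶  SSIS  (L1)  txn=BusRd  M[L1]=30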